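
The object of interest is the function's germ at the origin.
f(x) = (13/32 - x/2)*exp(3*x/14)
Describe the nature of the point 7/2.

The point is a regular point.

There is no denominator, hence no pole anywhere.
The factor exp(3*x/14) is entire.
So the germ continues analytically to 7/2.


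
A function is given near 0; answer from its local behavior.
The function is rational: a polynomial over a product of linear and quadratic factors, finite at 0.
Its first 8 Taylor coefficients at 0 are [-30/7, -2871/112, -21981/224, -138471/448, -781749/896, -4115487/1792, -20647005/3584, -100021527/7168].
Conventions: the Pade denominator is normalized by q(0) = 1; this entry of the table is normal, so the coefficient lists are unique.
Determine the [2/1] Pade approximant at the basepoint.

Taylor coefficients needed (read off): a_0 = -30/7, a_1 = -2871/112, a_2 = -21981/224, a_3 = -138471/448.
Write the denominator as Q(δ) = 1 + q1*δ. Requiring Q*f - P = O(δ^4) with deg P <= 2 kills the coefficients of δ^3..δ^3 in Q*f:
  δ^3: a_3 + q1*a_2 = 0, i.e. -138471/448 + (-21981/224)*q1 = 0.
Solving this linear system: q1 = -46157/14654.
The numerator is Q*f truncated at degree 2: P0 = a_0 = -30/7; P1 = a_1 + q1*a_0 = -1422591/117232; P2 = a_2 + q1*a_1 = -3567255/205156.

The Pade approximant has numerator coefficients [-30/7, -1422591/117232, -3567255/205156]; denominator coefficients [1, -46157/14654].


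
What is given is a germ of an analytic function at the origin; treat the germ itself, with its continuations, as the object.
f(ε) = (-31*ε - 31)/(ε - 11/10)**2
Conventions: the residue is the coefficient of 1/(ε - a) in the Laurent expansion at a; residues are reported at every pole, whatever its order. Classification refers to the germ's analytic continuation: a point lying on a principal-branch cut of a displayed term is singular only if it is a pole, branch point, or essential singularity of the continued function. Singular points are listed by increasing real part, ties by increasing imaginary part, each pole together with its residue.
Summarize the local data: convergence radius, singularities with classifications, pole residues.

Denominator factor (ε - 11/10)^2: pole of order 2 at 11/10, modulus 11/10.
The radius of convergence is the smallest modulus among the singular points: 11/10.
At the order-2 pole 11/10 set g(ε) = (ε - (11/10))^2*f(ε) = -31*ε - 31.
Order-2 pole: residue = g'(a); g'(11/10) = -31, so the residue is -31.

Radius of convergence at 0: 11/10.
At 11/10: a pole of order 2; residue -31.


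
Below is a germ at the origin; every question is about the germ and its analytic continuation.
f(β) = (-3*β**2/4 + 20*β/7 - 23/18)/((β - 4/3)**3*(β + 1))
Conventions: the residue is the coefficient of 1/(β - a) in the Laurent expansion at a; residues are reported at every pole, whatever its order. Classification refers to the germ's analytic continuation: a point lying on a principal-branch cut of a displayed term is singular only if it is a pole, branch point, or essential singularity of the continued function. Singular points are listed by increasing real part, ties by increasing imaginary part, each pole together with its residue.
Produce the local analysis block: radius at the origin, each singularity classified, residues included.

Denominator factor (β + 1): pole of order 1 at -1, modulus 1.
Denominator factor (β - 4/3)^3: pole of order 3 at 4/3, modulus 4/3.
The radius of convergence is the smallest modulus among the singular points: 1.
At the order-1 pole -1 set g(β) = (β - (-1))*f(β) = (-3*β**2/4 + 20*β/7 - 23/18)/(β - 4/3)**3.
Simple pole: residue = g(a) at a = -1, which is 3693/9604.
At the order-3 pole 4/3 set g(β) = (β - (4/3))^3*f(β) = (-3*β**2/4 + 20*β/7 - 23/18)/(β + 1).
Order-3 pole: residue = g''(a)/2; g''(4/3) = -3693/4802, so the residue is -3693/9604.
List the singular points by increasing real part (a conjugate pair: the negative imaginary part first).

Radius of convergence at 0: 1.
At -1: a pole of order 1; residue 3693/9604.
At 4/3: a pole of order 3; residue -3693/9604.


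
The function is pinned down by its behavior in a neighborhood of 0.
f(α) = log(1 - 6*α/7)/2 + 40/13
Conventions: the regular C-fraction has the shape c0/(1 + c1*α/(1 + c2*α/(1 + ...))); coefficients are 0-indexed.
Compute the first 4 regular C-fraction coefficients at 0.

The regular C-fraction coefficients are [40/13, 39/280, -159/280, -40/371].

Taylor coefficients (expand at 0): a_0 = 40/13, a_1 = -3/7, a_2 = -9/49, a_3 = -36/343.
c0 = a_0 = 40/13. Peel one level at a time: if S = 1 + c*α/S' with S'(0) = 1, then c is the α-coefficient of S and S' = c*α/(S - 1).
S_1 = c0/f = 1 + (39/280)*α + (6201/78400)*α^2 + ...; c1 = 39/280.
S_2 = c1*α/(S_1 - 1) = 1 + (-159/280)*α + (-3/49)*α^2 + ...; c2 = -159/280.
S_3 = c2*α/(S_2 - 1) = 1 + (-40/371)*α + ...; c3 = -40/371.


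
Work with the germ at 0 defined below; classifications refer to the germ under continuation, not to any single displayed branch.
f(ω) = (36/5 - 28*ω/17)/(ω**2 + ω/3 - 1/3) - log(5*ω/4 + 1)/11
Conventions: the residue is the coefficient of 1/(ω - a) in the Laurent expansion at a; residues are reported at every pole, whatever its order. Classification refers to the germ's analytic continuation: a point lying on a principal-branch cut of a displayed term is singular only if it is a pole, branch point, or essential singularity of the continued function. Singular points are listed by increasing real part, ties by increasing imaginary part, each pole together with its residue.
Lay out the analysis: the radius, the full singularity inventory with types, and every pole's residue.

Denominator factor (ω**2 + ω/3 - 1/3): discriminant 13/9, real irrational roots -1/6 + (1/6)*sqrt(13) and -1/6 - (1/6)*sqrt(13); poles of order 1, moduli -1/6 + (1/6)*sqrt(13) and 1/6 + (1/6)*sqrt(13).
Branch term (-1/11)*log(1 - ω/(-4/5)): its argument vanishes at ω = -4/5, a logarithmic branch point, modulus 4/5.
The radius of convergence is the smallest modulus among the singular points: -1/6 + (1/6)*sqrt(13).
The branch term is analytic at -1/6 - (1/6)*sqrt(13) and contributes nothing to the residue; only the rational part matters.
The factor ω**2 + ω/3 - 1/3 splits as (ω - a)(ω - a') with a = -1/6 - (1/6)*sqrt(13), a' = -1/6 + (1/6)*sqrt(13). At the order-1 pole a set g(ω) = (ω - a)*(rational part) = [36/5 - 28*ω/17] / (ω - a').
Simple pole: residue = g(a) at a = -1/6 - (1/6)*sqrt(13), which is -14/17 - (1906/1105)*sqrt(13).
The branch term is analytic at -1/6 + (1/6)*sqrt(13) and contributes nothing to the residue; only the rational part matters.
The factor ω**2 + ω/3 - 1/3 splits as (ω - a)(ω - a') with a = -1/6 + (1/6)*sqrt(13), a' = -1/6 - (1/6)*sqrt(13). At the order-1 pole a set g(ω) = (ω - a)*(rational part) = [36/5 - 28*ω/17] / (ω - a').
Simple pole: residue = g(a) at a = -1/6 + (1/6)*sqrt(13), which is -14/17 + (1906/1105)*sqrt(13).
List the singular points by increasing real part (a conjugate pair: the negative imaginary part first).

Radius of convergence at 0: -1/6 + (1/6)*sqrt(13).
At -4/5: a logarithmic branch point.
At -1/6 - (1/6)*sqrt(13): a pole of order 1; residue -14/17 - (1906/1105)*sqrt(13).
At -1/6 + (1/6)*sqrt(13): a pole of order 1; residue -14/17 + (1906/1105)*sqrt(13).


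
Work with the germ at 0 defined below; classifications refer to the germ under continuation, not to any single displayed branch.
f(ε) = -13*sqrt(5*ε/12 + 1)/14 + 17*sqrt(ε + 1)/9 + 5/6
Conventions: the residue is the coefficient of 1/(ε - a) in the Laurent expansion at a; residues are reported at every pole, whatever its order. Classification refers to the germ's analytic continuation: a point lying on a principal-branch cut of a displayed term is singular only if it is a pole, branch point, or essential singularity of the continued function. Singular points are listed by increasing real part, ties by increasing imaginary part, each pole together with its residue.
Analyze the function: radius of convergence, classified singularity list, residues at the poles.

Branch term (17/9)*sqrt(1 - ε/(-1)): its argument vanishes at ε = -1, a square-root branch point, modulus 1.
Branch term (-13/14)*sqrt(1 - ε/(-12/5)): its argument vanishes at ε = -12/5, a square-root branch point, modulus 12/5.
The radius of convergence is the smallest modulus among the singular points: 1.
List the singular points by increasing real part (a conjugate pair: the negative imaginary part first).

Radius of convergence at 0: 1.
At -12/5: an algebraic (square-root) branch point.
At -1: an algebraic (square-root) branch point.


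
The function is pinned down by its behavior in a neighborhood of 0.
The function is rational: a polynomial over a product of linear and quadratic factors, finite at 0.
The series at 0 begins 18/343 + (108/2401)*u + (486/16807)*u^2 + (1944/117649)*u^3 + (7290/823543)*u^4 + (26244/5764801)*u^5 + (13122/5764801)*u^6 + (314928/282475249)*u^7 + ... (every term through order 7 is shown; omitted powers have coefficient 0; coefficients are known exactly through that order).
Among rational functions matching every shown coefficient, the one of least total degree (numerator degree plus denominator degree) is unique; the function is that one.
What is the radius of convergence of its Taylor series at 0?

The radius of convergence is 7/3.

No rational of total degree below 2 reproduces all 8 coefficients; solving the [0/2] Pade equations on them gives f(u) = 2/(7*(u - 7/3)**2), whose expansion matches every shown term.
Denominator factor (u - 7/3)^2: pole of order 2 at 7/3, modulus 7/3.
The radius of convergence is the smallest modulus among the singular points: 7/3.


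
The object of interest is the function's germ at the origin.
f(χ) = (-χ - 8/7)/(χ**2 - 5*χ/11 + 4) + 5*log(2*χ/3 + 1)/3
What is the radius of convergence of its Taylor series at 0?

Denominator factor (χ**2 - 5*χ/11 + 4): discriminant -1911/121, complex-conjugate roots (5/22) + ((7/22)*sqrt(39))*i and (5/22) - ((7/22)*sqrt(39))*i; poles of order 1, moduli 2 and 2.
Branch term (5/3)*log(1 - χ/(-3/2)): its argument vanishes at χ = -3/2, a logarithmic branch point, modulus 3/2.
The radius of convergence is the smallest modulus among the singular points: 3/2.

The radius of convergence is 3/2.


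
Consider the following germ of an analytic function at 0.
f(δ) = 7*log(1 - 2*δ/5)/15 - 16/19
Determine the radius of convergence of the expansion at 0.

Branch term (7/15)*log(1 - δ/(5/2)): its argument vanishes at δ = 5/2, a logarithmic branch point, modulus 5/2.
The radius of convergence is the smallest modulus among the singular points: 5/2.

The radius of convergence is 5/2.


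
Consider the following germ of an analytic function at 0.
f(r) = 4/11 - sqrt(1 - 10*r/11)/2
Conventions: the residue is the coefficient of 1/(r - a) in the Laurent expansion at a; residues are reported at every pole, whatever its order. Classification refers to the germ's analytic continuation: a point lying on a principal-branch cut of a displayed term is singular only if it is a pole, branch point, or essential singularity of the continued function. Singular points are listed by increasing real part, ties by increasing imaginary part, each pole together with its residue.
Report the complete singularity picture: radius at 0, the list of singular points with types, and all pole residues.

Branch term (-1/2)*sqrt(1 - r/(11/10)): its argument vanishes at r = 11/10, a square-root branch point, modulus 11/10.
The radius of convergence is the smallest modulus among the singular points: 11/10.

Radius of convergence at 0: 11/10.
At 11/10: an algebraic (square-root) branch point.


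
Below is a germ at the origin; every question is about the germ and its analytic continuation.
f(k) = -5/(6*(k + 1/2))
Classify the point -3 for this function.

The point is a regular point.

Denominator factors: k + 1/2 = -5/2 at k = -3 — none vanishes.
So the germ continues analytically to -3.


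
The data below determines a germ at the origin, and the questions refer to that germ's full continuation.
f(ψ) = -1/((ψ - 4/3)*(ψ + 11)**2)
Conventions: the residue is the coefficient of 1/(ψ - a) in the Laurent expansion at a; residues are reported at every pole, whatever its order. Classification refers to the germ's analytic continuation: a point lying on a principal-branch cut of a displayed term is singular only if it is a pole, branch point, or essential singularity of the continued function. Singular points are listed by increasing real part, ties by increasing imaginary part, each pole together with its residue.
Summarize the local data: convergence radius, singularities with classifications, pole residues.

Denominator factor (ψ + 11)^2: pole of order 2 at -11, modulus 11.
Denominator factor (ψ - 4/3): pole of order 1 at 4/3, modulus 4/3.
The radius of convergence is the smallest modulus among the singular points: 4/3.
At the order-2 pole -11 set g(ψ) = (ψ - (-11))^2*f(ψ) = -1/(ψ - 4/3).
Order-2 pole: residue = g'(a); g'(-11) = 9/1369, so the residue is 9/1369.
At the order-1 pole 4/3 set g(ψ) = (ψ - (4/3))*f(ψ) = -1/(ψ + 11)**2.
Simple pole: residue = g(a) at a = 4/3, which is -9/1369.
List the singular points by increasing real part (a conjugate pair: the negative imaginary part first).

Radius of convergence at 0: 4/3.
At -11: a pole of order 2; residue 9/1369.
At 4/3: a pole of order 1; residue -9/1369.


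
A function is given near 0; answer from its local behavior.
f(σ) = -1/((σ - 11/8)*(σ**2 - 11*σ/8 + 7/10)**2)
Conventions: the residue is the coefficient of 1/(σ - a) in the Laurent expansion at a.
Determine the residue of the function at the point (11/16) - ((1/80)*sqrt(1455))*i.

The residue is (50/49) + ((406450/4149369)*sqrt(1455))*i.

The factor σ**2 - 11*σ/8 + 7/10 splits as (σ - a)(σ - a') with a = (11/16) - ((1/80)*sqrt(1455))*i, a' = (11/16) + ((1/80)*sqrt(1455))*i. At the order-2 pole a set g(σ) = (σ - a)^2*f(σ) = [-1/(σ - 11/8)] / (σ - a')^2.
Order-2 pole: residue = g'(a); g'((11/16) - ((1/80)*sqrt(1455))*i) = (50/49) + ((406450/4149369)*sqrt(1455))*i, so the residue is (50/49) + ((406450/4149369)*sqrt(1455))*i.


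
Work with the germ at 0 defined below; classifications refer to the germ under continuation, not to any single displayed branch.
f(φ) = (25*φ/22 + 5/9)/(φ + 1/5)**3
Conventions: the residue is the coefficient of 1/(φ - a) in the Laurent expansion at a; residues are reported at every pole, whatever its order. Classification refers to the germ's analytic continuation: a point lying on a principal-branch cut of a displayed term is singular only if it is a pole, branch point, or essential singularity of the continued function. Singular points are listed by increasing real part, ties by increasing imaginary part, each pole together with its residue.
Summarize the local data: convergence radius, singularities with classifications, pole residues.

Denominator factor (φ + 1/5)^3: pole of order 3 at -1/5, modulus 1/5.
The radius of convergence is the smallest modulus among the singular points: 1/5.
At the order-3 pole -1/5 set g(φ) = (φ - (-1/5))^3*f(φ) = 25*φ/22 + 5/9.
Order-3 pole: residue = g''(a)/2; g''(-1/5) = 0, so the residue is 0.

Radius of convergence at 0: 1/5.
At -1/5: a pole of order 3; residue 0.


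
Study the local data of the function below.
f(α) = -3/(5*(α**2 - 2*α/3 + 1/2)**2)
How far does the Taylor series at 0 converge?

Denominator factor (α**2 - 2*α/3 + 1/2)^2: discriminant -14/9, complex-conjugate roots (1/3) + ((1/6)*sqrt(14))*i and (1/3) - ((1/6)*sqrt(14))*i; poles of order 2, moduli (1/2)*sqrt(2) and (1/2)*sqrt(2).
The radius of convergence is the smallest modulus among the singular points: (1/2)*sqrt(2).

The radius of convergence is (1/2)*sqrt(2).


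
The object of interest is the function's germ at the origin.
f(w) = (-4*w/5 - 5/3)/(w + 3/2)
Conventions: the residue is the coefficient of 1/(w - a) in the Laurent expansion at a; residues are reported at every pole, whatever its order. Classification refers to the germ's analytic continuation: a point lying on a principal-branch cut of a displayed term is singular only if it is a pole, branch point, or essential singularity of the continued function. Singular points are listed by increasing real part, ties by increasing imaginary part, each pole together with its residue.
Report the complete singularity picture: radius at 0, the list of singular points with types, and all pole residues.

Denominator factor (w + 3/2): pole of order 1 at -3/2, modulus 3/2.
The radius of convergence is the smallest modulus among the singular points: 3/2.
At the order-1 pole -3/2 set g(w) = (w - (-3/2))*f(w) = -4*w/5 - 5/3.
Simple pole: residue = g(a) at a = -3/2, which is -7/15.

Radius of convergence at 0: 3/2.
At -3/2: a pole of order 1; residue -7/15.


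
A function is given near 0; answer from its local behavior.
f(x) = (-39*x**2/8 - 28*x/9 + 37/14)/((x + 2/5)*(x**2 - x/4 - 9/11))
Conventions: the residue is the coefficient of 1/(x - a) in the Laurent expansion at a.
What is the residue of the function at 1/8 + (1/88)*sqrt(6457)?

The residue is 107045/309456 - (829885/25950096)*sqrt(6457).

The factor x**2 - x/4 - 9/11 splits as (x - a)(x - a') with a = 1/8 + (1/88)*sqrt(6457), a' = 1/8 - (1/88)*sqrt(6457). At the order-1 pole a set g(x) = (x - a)*f(x) = [(-39*x**2/8 - 28*x/9 + 37/14)/(x + 2/5)] / (x - a').
Simple pole: residue = g(a) at a = 1/8 + (1/88)*sqrt(6457), which is 107045/309456 - (829885/25950096)*sqrt(6457).


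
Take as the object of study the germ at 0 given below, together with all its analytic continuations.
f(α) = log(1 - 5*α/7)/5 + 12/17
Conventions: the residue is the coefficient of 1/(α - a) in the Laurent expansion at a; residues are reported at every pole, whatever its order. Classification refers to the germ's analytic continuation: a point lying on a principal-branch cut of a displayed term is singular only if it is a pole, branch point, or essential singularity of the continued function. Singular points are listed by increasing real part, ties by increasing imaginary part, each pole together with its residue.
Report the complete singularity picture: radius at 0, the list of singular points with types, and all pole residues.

Radius of convergence at 0: 7/5.
At 7/5: a logarithmic branch point.

Branch term (1/5)*log(1 - α/(7/5)): its argument vanishes at α = 7/5, a logarithmic branch point, modulus 7/5.
The radius of convergence is the smallest modulus among the singular points: 7/5.


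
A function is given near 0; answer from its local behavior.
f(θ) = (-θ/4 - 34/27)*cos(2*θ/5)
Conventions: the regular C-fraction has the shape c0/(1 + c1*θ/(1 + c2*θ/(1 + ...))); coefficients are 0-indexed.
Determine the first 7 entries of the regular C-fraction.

Taylor coefficients (expand at 0): a_0 = -34/27, a_1 = -1/4, a_2 = 68/675, a_3 = 1/50, a_4 = -68/50625, a_5 = -1/3750, a_6 = 136/18984375.
c0 = a_0 = -34/27. Peel one level at a time: if S = 1 + c*θ/S' with S'(0) = 1, then c is the θ-coefficient of S and S' = c*θ/(S - 1).
S_1 = c0/f = 1 + (-27/136)*θ + (55217/462400)*θ^2 + ...; c1 = -27/136.
S_2 = c1*θ/(S_1 - 1) = 1 + (55217/91800)*θ + (110434/455625)*θ^2 + ...; c2 = 55217/91800.
S_3 = c2*θ/(S_2 - 1) = 1 + (-272/675)*θ + (-36992/828255)*θ^2 + ...; c3 = -272/675.
S_4 = c3*θ/(S_3 - 1) = 1 + (-6120/55217)*θ + (-29634255/3048917089)*θ^2 + ...; c4 = -6120/55217.
S_5 = c4*θ/(S_4 - 1) = 1 + (-658539/7509512)*θ + (12134139257/638308520000)*θ^2 + ...; c5 = -658539/7509512.
S_6 = c5*θ/(S_5 - 1) = 1 + (12134139257/55975815000)*θ + ...; c6 = 12134139257/55975815000.

The regular C-fraction coefficients are [-34/27, -27/136, 55217/91800, -272/675, -6120/55217, -658539/7509512, 12134139257/55975815000].


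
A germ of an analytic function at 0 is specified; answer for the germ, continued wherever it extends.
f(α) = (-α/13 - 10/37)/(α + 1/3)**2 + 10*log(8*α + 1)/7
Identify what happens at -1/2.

The point is a regular point.

Denominator factors: α + 1/3 = -1/6 at α = -1/2 — none vanishes.
Branch term log(1 - α/(-1/8)): argument at -1/2 is -3, nonzero, so -1/2 is not its branch point (a point on a principal cut is still regular for the continued germ).
So the germ continues analytically to -1/2.


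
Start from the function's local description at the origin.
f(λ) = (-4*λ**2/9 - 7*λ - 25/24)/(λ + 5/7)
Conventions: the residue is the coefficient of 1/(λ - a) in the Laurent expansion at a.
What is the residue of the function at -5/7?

The residue is 13165/3528.

At the order-1 pole -5/7 set g(λ) = (λ - (-5/7))*f(λ) = -4*λ**2/9 - 7*λ - 25/24.
Simple pole: residue = g(a) at a = -5/7, which is 13165/3528.


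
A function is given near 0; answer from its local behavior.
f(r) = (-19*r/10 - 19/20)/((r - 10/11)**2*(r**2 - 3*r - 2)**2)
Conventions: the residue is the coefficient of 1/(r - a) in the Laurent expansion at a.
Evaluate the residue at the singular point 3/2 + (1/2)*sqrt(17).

The residue is 19194351/2103080960 + (8097898743/607790397440)*sqrt(17).

The factor r**2 - 3*r - 2 splits as (r - a)(r - a') with a = 3/2 + (1/2)*sqrt(17), a' = 3/2 - (1/2)*sqrt(17). At the order-2 pole a set g(r) = (r - a)^2*f(r) = [(-19*r/10 - 19/20)/(r - 10/11)**2] / (r - a')^2.
Order-2 pole: residue = g'(a); g'(3/2 + (1/2)*sqrt(17)) = 19194351/2103080960 + (8097898743/607790397440)*sqrt(17), so the residue is 19194351/2103080960 + (8097898743/607790397440)*sqrt(17).


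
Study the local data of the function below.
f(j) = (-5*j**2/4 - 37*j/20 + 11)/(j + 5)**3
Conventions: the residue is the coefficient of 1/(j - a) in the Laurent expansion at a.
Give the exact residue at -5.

At the order-3 pole -5 set g(j) = (j - (-5))^3*f(j) = -5*j**2/4 - 37*j/20 + 11.
Order-3 pole: residue = g''(a)/2; g''(-5) = -5/2, so the residue is -5/4.

The residue is -5/4.


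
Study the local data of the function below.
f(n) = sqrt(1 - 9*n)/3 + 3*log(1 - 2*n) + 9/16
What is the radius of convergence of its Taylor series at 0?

The radius of convergence is 1/9.

Branch term (1/3)*sqrt(1 - n/(1/9)): its argument vanishes at n = 1/9, a square-root branch point, modulus 1/9.
Branch term (3)*log(1 - n/(1/2)): its argument vanishes at n = 1/2, a logarithmic branch point, modulus 1/2.
The radius of convergence is the smallest modulus among the singular points: 1/9.


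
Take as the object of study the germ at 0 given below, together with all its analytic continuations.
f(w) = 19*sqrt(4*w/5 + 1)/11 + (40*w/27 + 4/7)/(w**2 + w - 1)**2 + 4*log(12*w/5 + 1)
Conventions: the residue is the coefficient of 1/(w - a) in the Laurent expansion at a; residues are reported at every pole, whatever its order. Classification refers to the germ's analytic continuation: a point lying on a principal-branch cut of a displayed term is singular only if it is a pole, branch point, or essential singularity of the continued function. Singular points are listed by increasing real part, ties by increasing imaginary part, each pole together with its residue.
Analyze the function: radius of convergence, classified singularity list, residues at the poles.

Denominator factor (w**2 + w - 1)^2: discriminant 5, real irrational roots -1/2 + (1/2)*sqrt(5) and -1/2 - (1/2)*sqrt(5); poles of order 2, moduli -1/2 + (1/2)*sqrt(5) and 1/2 + (1/2)*sqrt(5).
Branch term (19/11)*sqrt(1 - w/(-5/4)): its argument vanishes at w = -5/4, a square-root branch point, modulus 5/4.
Branch term (4)*log(1 - w/(-5/12)): its argument vanishes at w = -5/12, a logarithmic branch point, modulus 5/12.
The radius of convergence is the smallest modulus among the singular points: 5/12.
The branch terms are analytic at -1/2 - (1/2)*sqrt(5) and contribute nothing to the residue; only the rational part matters.
The factor w**2 + w - 1 splits as (w - a)(w - a') with a = -1/2 - (1/2)*sqrt(5), a' = -1/2 + (1/2)*sqrt(5). At the order-2 pole a set g(w) = (w - a)^2*(rational part) = [40*w/27 + 4/7] / (w - a')^2.
Order-2 pole: residue = g'(a); g'(-1/2 - (1/2)*sqrt(5)) = -(64/4725)*sqrt(5), so the residue is -(64/4725)*sqrt(5).
The branch terms are analytic at -1/2 + (1/2)*sqrt(5) and contribute nothing to the residue; only the rational part matters.
The factor w**2 + w - 1 splits as (w - a)(w - a') with a = -1/2 + (1/2)*sqrt(5), a' = -1/2 - (1/2)*sqrt(5). At the order-2 pole a set g(w) = (w - a)^2*(rational part) = [40*w/27 + 4/7] / (w - a')^2.
Order-2 pole: residue = g'(a); g'(-1/2 + (1/2)*sqrt(5)) = (64/4725)*sqrt(5), so the residue is (64/4725)*sqrt(5).
List the singular points by increasing real part (a conjugate pair: the negative imaginary part first).

Radius of convergence at 0: 5/12.
At -1/2 - (1/2)*sqrt(5): a pole of order 2; residue -(64/4725)*sqrt(5).
At -5/4: an algebraic (square-root) branch point.
At -5/12: a logarithmic branch point.
At -1/2 + (1/2)*sqrt(5): a pole of order 2; residue (64/4725)*sqrt(5).


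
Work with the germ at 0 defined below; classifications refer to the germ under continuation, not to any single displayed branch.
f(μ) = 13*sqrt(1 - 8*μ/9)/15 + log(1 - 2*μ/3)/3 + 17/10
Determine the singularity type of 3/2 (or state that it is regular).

The term (1/3)*log(1 - μ/(3/2)) has argument 1 - 3/2/(3/2) = 0 at 3/2: a logarithmic (infinitely-sheeted) branch point; the remaining terms are analytic or single-valued there.

The point is a logarithmic branch point.


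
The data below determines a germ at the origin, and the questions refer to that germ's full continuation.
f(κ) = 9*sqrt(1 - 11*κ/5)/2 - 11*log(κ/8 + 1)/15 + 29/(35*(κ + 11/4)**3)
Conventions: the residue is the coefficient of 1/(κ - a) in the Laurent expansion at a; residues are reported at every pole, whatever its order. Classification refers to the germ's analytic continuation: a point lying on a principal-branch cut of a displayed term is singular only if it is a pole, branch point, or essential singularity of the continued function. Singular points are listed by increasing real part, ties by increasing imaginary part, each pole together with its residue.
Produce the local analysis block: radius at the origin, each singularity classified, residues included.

Denominator factor (κ + 11/4)^3: pole of order 3 at -11/4, modulus 11/4.
Branch term (-11/15)*log(1 - κ/(-8)): its argument vanishes at κ = -8, a logarithmic branch point, modulus 8.
Branch term (9/2)*sqrt(1 - κ/(5/11)): its argument vanishes at κ = 5/11, a square-root branch point, modulus 5/11.
The radius of convergence is the smallest modulus among the singular points: 5/11.
The branch terms are analytic at -11/4 and contribute nothing to the residue; only the rational part matters.
At the order-3 pole -11/4 set g(κ) = (κ - (-11/4))^3*(rational part) = 29/35.
Order-3 pole: residue = g''(a)/2; g''(-11/4) = 0, so the residue is 0.
List the singular points by increasing real part (a conjugate pair: the negative imaginary part first).

Radius of convergence at 0: 5/11.
At -8: a logarithmic branch point.
At -11/4: a pole of order 3; residue 0.
At 5/11: an algebraic (square-root) branch point.


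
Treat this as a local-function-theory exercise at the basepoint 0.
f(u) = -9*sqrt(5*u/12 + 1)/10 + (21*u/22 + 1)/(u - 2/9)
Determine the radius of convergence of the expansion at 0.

The radius of convergence is 2/9.

Denominator factor (u - 2/9): pole of order 1 at 2/9, modulus 2/9.
Branch term (-9/10)*sqrt(1 - u/(-12/5)): its argument vanishes at u = -12/5, a square-root branch point, modulus 12/5.
The radius of convergence is the smallest modulus among the singular points: 2/9.


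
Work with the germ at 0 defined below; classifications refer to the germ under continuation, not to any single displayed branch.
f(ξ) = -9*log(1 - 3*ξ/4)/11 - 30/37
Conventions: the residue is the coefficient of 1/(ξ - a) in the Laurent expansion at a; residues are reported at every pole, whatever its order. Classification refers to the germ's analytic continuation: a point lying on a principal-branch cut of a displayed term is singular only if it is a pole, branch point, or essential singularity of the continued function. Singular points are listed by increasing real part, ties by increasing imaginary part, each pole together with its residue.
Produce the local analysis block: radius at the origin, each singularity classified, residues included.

Radius of convergence at 0: 4/3.
At 4/3: a logarithmic branch point.

Branch term (-9/11)*log(1 - ξ/(4/3)): its argument vanishes at ξ = 4/3, a logarithmic branch point, modulus 4/3.
The radius of convergence is the smallest modulus among the singular points: 4/3.


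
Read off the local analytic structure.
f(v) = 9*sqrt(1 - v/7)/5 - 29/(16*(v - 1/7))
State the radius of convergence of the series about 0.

The radius of convergence is 1/7.

Denominator factor (v - 1/7): pole of order 1 at 1/7, modulus 1/7.
Branch term (9/5)*sqrt(1 - v/(7)): its argument vanishes at v = 7, a square-root branch point, modulus 7.
The radius of convergence is the smallest modulus among the singular points: 1/7.


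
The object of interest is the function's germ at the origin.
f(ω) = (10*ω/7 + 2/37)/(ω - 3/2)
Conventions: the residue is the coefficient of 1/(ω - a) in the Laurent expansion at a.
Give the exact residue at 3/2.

The residue is 569/259.

At the order-1 pole 3/2 set g(ω) = (ω - (3/2))*f(ω) = 10*ω/7 + 2/37.
Simple pole: residue = g(a) at a = 3/2, which is 569/259.


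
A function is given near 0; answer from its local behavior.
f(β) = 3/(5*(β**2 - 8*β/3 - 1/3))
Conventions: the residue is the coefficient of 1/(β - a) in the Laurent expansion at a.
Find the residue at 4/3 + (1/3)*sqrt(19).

The residue is (9/190)*sqrt(19).

The factor β**2 - 8*β/3 - 1/3 splits as (β - a)(β - a') with a = 4/3 + (1/3)*sqrt(19), a' = 4/3 - (1/3)*sqrt(19). At the order-1 pole a set g(β) = (β - a)*f(β) = [3/5] / (β - a').
Simple pole: residue = g(a) at a = 4/3 + (1/3)*sqrt(19), which is (9/190)*sqrt(19).


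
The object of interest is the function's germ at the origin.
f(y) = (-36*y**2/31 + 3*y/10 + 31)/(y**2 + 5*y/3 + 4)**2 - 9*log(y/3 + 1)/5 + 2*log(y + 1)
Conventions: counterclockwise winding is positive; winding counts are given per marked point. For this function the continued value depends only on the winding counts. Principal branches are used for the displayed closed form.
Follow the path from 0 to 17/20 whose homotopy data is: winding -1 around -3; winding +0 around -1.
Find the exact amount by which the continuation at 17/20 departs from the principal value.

The rational part is single-valued and drops out of the difference; each branch term changes only by its own monodromy.
(2)*log(1 - y/(-1)): winding 0 around -1, so this term returns to its principal value, contribution 0.
(-9/5)*log(1 - y/(-3)): each positive loop around -3 adds 2*pi*i to the log, so winding -1 contributes (-9/5)*(-1)*2*pi*i = (18/5)*pi*i.
Summing the contributions at y = 17/20 gives (18/5)*pi*i.

Continued minus principal equals (18/5)*pi*i.


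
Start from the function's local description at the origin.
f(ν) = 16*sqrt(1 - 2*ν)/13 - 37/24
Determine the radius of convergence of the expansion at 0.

The radius of convergence is 1/2.

Branch term (16/13)*sqrt(1 - ν/(1/2)): its argument vanishes at ν = 1/2, a square-root branch point, modulus 1/2.
The radius of convergence is the smallest modulus among the singular points: 1/2.


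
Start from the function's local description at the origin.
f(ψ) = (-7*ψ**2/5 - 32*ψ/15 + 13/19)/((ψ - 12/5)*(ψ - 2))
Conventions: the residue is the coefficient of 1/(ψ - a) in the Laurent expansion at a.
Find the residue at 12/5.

At the order-1 pole 12/5 set g(ψ) = (ψ - (12/5))*f(ψ) = (-7*ψ**2/5 - 32*ψ/15 + 13/19)/(ψ - 2).
Simple pole: residue = g(a) at a = 12/5, which is -29687/950.

The residue is -29687/950.


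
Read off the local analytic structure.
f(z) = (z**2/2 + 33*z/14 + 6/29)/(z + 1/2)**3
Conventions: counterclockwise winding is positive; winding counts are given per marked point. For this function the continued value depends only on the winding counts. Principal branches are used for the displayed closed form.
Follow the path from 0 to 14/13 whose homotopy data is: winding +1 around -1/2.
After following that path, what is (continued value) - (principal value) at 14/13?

Continued minus principal equals 0.

The function is rational, hence single-valued: continuing it around any pole returns the same value, so the difference is 0.


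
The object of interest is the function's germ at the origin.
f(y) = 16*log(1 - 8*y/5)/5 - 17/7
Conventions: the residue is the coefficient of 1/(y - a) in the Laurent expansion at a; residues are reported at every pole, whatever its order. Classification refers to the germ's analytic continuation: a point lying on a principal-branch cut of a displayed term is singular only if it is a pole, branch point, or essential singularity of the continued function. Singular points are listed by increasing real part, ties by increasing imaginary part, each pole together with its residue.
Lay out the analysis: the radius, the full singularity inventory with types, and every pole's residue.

Radius of convergence at 0: 5/8.
At 5/8: a logarithmic branch point.

Branch term (16/5)*log(1 - y/(5/8)): its argument vanishes at y = 5/8, a logarithmic branch point, modulus 5/8.
The radius of convergence is the smallest modulus among the singular points: 5/8.


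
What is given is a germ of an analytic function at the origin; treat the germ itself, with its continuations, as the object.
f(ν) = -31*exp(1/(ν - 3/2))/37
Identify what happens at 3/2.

The exponent 1/(ν - (3/2)) has a pole at 3/2, so exp(1/(ν - (3/2))) takes every nonzero value near it: an essential singularity (not a pole of any order).

The point is an essential singularity.


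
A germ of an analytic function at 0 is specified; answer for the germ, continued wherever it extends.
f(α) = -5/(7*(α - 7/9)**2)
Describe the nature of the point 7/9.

The denominator factor α - 7/9 vanishes at 7/9 and appears to the power 2; the numerator there equals -5/7, nonzero, and no other factor vanishes.
Hence a pole whose order is the multiplicity, 2.

The point is a pole of order 2.


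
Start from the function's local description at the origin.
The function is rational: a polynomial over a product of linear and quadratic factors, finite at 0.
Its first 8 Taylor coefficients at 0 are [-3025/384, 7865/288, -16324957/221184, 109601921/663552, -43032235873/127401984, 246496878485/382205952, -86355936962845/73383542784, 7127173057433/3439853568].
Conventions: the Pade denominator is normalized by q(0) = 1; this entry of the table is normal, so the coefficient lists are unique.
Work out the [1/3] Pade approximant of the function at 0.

Taylor coefficients needed (read off): a_0 = -3025/384, a_1 = 7865/288, a_2 = -16324957/221184, a_3 = 109601921/663552, a_4 = -43032235873/127401984.
Write the denominator as Q(k) = 1 + q1*k + q2*k^2 + q3*k^3. Requiring Q*f - P = O(k^5) with deg P <= 1 kills the coefficients of k^2..k^4 in Q*f:
  k^2: a_2 + q1*a_1 + q2*a_0 = 0, i.e. -16324957/221184 + (7865/288)*q1 + (-3025/384)*q2 = 0.
  k^3: a_3 + q1*a_2 + q2*a_1 + q3*a_0 = 0, i.e. 109601921/663552 + (-16324957/221184)*q1 + (7865/288)*q2 + (-3025/384)*q3 = 0.
  k^4: a_4 + q1*a_3 + q2*a_2 + q3*a_1 = 0, i.e. -43032235873/127401984 + (109601921/663552)*q1 + (-16324957/221184)*q2 + (7865/288)*q3 = 0.
Solving this linear system: q1 = 85139/39720, q2 = -3079901/1588800, q3 = -123615173/21184000.
The numerator is Q*f truncated at degree 1: P0 = a_0 = -3025/384; P1 = a_1 + q1*a_0 = 10598995/1016832.

The Pade approximant has numerator coefficients [-3025/384, 10598995/1016832]; denominator coefficients [1, 85139/39720, -3079901/1588800, -123615173/21184000].


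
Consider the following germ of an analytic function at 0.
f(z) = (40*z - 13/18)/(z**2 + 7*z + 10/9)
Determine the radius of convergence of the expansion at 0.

Denominator factor (z**2 + 7*z + 10/9): discriminant 401/9, real irrational roots -7/2 + (1/6)*sqrt(401) and -7/2 - (1/6)*sqrt(401); poles of order 1, moduli 7/2 - (1/6)*sqrt(401) and 7/2 + (1/6)*sqrt(401).
The radius of convergence is the smallest modulus among the singular points: 7/2 - (1/6)*sqrt(401).

The radius of convergence is 7/2 - (1/6)*sqrt(401).


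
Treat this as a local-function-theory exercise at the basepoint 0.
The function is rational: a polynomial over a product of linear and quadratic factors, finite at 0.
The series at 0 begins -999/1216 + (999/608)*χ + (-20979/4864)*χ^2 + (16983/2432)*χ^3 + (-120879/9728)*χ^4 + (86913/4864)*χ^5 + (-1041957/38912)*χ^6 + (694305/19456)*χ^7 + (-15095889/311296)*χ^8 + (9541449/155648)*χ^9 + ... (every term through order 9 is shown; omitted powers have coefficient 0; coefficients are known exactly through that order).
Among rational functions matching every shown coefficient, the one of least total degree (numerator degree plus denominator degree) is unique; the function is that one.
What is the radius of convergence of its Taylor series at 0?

No rational of total degree below 8 reproduces all 10 coefficients; solving the [0/8] Pade equations on them gives f(χ) = 37/(19*(χ + 1)**2*(χ**2 - 4/3)**3), whose expansion matches every shown term.
Denominator factor (χ + 1)^2: pole of order 2 at -1, modulus 1.
Denominator factor (χ**2 - 4/3)^3: discriminant 16/3, real irrational roots (2/3)*sqrt(3) and -(2/3)*sqrt(3); poles of order 3, moduli (2/3)*sqrt(3) and (2/3)*sqrt(3).
The radius of convergence is the smallest modulus among the singular points: 1.

The radius of convergence is 1.


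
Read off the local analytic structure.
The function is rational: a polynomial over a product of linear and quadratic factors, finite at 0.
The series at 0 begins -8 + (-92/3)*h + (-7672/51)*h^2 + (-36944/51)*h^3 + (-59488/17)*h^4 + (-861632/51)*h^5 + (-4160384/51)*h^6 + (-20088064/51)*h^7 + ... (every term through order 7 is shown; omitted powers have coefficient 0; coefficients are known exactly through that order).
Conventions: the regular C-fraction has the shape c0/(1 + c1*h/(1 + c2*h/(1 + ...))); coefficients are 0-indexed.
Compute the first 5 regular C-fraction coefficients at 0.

Taylor coefficients (read off): a_0 = -8, a_1 = -92/3, a_2 = -7672/51, a_3 = -36944/51, a_4 = -59488/17.
c0 = a_0 = -8. Peel one level at a time: if S = 1 + c*h/S' with S'(0) = 1, then c is the h-coefficient of S and S' = c*h/(S - 1).
S_1 = c0/f = 1 + (-23/6)*h + (-2515/612)*h^2 + ...; c1 = -23/6.
S_2 = c1*h/(S_1 - 1) = 1 + (-2515/2346)*h + (67448/152881)*h^2 + ...; c2 = -2515/2346.
S_3 = c2*h/(S_2 - 1) = 1 + (404688/983365)*h + (-21853152/107528825)*h^2 + ...; c3 = 404688/983365.
S_4 = c3*h/(S_3 - 1) = 1 + (1242/2515)*h + ...; c4 = 1242/2515.

The regular C-fraction coefficients are [-8, -23/6, -2515/2346, 404688/983365, 1242/2515].


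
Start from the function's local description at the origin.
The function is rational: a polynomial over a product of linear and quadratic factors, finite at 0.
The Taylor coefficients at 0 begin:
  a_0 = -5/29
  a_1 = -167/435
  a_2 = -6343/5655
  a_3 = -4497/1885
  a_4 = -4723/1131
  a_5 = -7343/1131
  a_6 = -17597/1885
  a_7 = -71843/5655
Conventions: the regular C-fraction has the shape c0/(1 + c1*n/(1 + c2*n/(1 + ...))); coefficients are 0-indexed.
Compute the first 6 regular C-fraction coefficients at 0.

Taylor coefficients (read off): a_0 = -5/29, a_1 = -167/435, a_2 = -6343/5655, a_3 = -4497/1885, a_4 = -4723/1131, a_5 = -7343/1131.
c0 = a_0 = -5/29. Peel one level at a time: if S = 1 + c*n/S' with S'(0) = 1, then c is the n-coefficient of S and S' = c*n/(S - 1).
S_1 = c0/f = 1 + (-167/75)*n + (-113168/73125)*n^2 + ...; c1 = -167/75.
S_2 = c1*n/(S_1 - 1) = 1 + (-113168/162825)*n + (10944688/4713241)*n^2 + ...; c2 = -113168/162825.
S_3 = c2*n/(S_2 - 1) = 1 + (51303225/15355483)*n + (7721827200/650355277)*n^2 + ...; c3 = 51303225/15355483.
S_4 = c3*n/(S_3 - 1) = 1 + (-17193935232/4838236139)*n + (223521158016/467914825849)*n^2 + ...; c4 = -17193935232/4838236139.
S_5 = c4*n/(S_4 - 1) = 1 + (91949/684043)*n + ...; c5 = 91949/684043.

The regular C-fraction coefficients are [-5/29, -167/75, -113168/162825, 51303225/15355483, -17193935232/4838236139, 91949/684043].


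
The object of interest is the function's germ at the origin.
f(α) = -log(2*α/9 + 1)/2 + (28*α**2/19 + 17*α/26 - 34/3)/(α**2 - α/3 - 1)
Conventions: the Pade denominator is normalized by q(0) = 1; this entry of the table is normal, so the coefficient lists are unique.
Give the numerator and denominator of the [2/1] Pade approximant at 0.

Taylor coefficients needed (expand at 0): a_0 = 34/3, a_1 = -1063/234, a_2 = 454127/40014, a_3 = -4436251/540189.
Write the denominator as Q(α) = 1 + q1*α. Requiring Q*f - P = O(α^4) with deg P <= 2 kills the coefficients of α^3..α^3 in Q*f:
  α^3: a_3 + q1*a_2 = 0, i.e. -4436251/540189 + (454127/40014)*q1 = 0.
Solving this linear system: q1 = 8872502/12261429.
The numerator is Q*f truncated at degree 2: P0 = a_0 = 34/3; P1 = a_1 + q1*a_0 = 3498658759/956391462; P2 = a_2 + q1*a_1 = 439496073493/54514313334.

The Pade approximant has numerator coefficients [34/3, 3498658759/956391462, 439496073493/54514313334]; denominator coefficients [1, 8872502/12261429].
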